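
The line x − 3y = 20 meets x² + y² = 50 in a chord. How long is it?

Centre (0, 0), r² = 50. Perpendicular distance d from centre to line = |−20| / √10 = 20/√10.
Chord = 2√(r² − d²) = 2·√(10) = 2√10.

2√10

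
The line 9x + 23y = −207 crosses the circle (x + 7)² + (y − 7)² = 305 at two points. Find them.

(−23, 0) and (0, −9)

From the line, y = (−207 − 9x)/23. Substituting:
610x² + 14030x = 0  ⟹  x² + 23x = 0
x = 0 or x = −23, giving (0, −9) and (−23, 0).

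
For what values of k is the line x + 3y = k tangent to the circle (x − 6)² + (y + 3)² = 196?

k = −3 ± 14√10

Tangency holds when the distance from the centre (6, −3) to the line equals the radius 14:
|1·6 + 3·(−3) − k| / √10 = 14
|k − (−3)| = 14√10.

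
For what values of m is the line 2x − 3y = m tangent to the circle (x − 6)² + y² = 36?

Tangency holds when the distance from the centre (6, 0) to the line equals the radius 6:
|2·6 − 3·0 − m| / √13 = 6
|m − (12)| = 6√13.

m = 12 ± 6√13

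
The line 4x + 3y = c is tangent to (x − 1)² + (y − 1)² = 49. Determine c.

c = −28 or c = 42

Tangency holds when the distance from the centre (1, 1) to the line equals the radius 7:
|4·1 + 3·1 − c| / √25 = 7
|c − (7)| = 7·5, so c = 42 or c = −28.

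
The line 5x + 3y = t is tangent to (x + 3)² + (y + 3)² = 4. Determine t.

For a tangent, require d(centre, line) = r = 2.
|5·(−3) + 3·(−3) − t| / √34 = 2
|t − (−24)| = 2√34.

t = −24 ± 2√34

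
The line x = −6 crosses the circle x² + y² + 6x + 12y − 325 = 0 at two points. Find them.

The line gives x = −6. Substituting into the circle:
y² + 12y − 325 = 0
y = 13 or y = −25, giving (−6, 13) and (−6, −25).

(−6, −25) and (−6, 13)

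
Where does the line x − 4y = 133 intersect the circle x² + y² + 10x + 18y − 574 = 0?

From the line, y = (−133 + x)/4. Substituting:
17x² − 34x − 1071 = 0  ⟹  x² − 2x − 63 = 0
x = 9 or x = −7, giving (9, −31) and (−7, −35).

(−7, −35) and (9, −31)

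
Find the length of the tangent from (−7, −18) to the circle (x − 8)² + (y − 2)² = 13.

The centre is (8, 2) and r = √13. The square of the distance from P to the centre is 225 + 400 = 625.
The tangent meets the radius at right angles, so tangent² = |PO|² − r² = 625 − 13 = 612.

6√17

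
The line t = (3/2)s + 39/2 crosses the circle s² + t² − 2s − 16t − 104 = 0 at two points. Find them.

Express t = (39 + 3s)/2 and substitute into the circle:
13s² + 130s − 143 = 0  ⟹  s² + 10s − 11 = 0
s = 1 or s = −11, giving (1, 21) and (−11, 3).

(−11, 3) and (1, 21)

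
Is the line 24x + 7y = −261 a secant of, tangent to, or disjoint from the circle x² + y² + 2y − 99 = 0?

Substituting the line into the circle gives 625x² + 12192x + 59616 = 0.
Discriminant = (12192)² − 4·625·(59616) = −395136 < 0.
No real roots: the line does not meet the circle.

disjoint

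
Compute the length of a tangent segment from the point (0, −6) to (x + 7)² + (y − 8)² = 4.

√241

Centre (−7, 8), r² = 4. |PO|² = (7)² + (−14)² = 245.
Power of the point: PT² = |PO|² − r² = 241, so PT = √241.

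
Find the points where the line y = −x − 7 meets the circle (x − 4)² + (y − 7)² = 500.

From the line, y = −x − 7. Substituting:
2x² + 20x − 288 = 0  ⟹  x² + 10x − 144 = 0
x = 8 or x = −18, giving (8, −15) and (−18, 11).

(−18, 11) and (8, −15)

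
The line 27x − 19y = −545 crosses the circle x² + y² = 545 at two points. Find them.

(−23, −4) and (−4, 23)

Express y = (545 + 27x)/19 and substitute into the circle:
1090x² + 29430x + 100280 = 0  ⟹  x² + 27x + 92 = 0
x = −4 or x = −23, giving (−4, 23) and (−23, −4).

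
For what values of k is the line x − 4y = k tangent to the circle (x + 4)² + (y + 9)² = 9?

Tangency holds when the distance from the centre (−4, −9) to the line equals the radius 3:
|1·(−4) − 4·(−9) − k| / √17 = 3
|k − (32)| = 3√17.

k = 32 ± 3√17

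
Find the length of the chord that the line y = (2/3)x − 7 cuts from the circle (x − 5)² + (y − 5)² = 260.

8√13

Substitute y = (−21 + 2x)/3:
13x² − 234x − 819 = 0  ⟹  x² − 18x − 63 = 0
x = 21 or x = −3, giving (21, 7) and (−3, −9).
Chord length = distance between (21, 7) and (−3, −9) = √832 = 8√13.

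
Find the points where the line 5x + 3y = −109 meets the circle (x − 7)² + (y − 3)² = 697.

(−17, −8) and (−14, −13)

From the line, y = (−109 − 5x)/3. Substituting:
34x² + 1054x + 8092 = 0  ⟹  x² + 31x + 238 = 0
x = −14 or x = −17, giving (−14, −13) and (−17, −8).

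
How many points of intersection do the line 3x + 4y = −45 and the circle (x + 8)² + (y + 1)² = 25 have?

d² = (3·(−8) + 4·(−1) − (−45))²/25 = 289/25; r² = 25.
Since d² < r², the line cuts the circle twice.

2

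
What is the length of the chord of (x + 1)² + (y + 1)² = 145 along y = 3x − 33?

3√10

The distance from (−1, −1) to the line is 35/√10, and r² = 145.
Chord = 2√(r² − d²) = 2·√(45/2) = 3√10.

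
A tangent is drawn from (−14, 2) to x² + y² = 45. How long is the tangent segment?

√155

Centre (0, 0), r² = 45. |PO|² = (−14)² + (2)² = 200.
By the tangent–radius right angle, tangent length = √(|PO|² − r²) = √155.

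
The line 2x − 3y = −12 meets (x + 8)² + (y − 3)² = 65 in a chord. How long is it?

4√13

From the line, y = (12 + 2x)/3. Substituting:
13x² + 156x = 0  ⟹  x² + 12x = 0
x = 0 or x = −12, giving (0, 4) and (−12, −4).
|(0, 4) − (−12, −4)| = √((12)² + (8)²) = 4√13.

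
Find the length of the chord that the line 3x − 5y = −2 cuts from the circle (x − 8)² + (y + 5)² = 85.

√34

Centre (8, −5), r² = 85. Perpendicular distance d from centre to line = |51| / √34 = 51/√34.
Half the chord is √(r² − d²) = √(17/2), so the full chord is √34.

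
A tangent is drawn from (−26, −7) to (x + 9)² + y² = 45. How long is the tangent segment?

√293

The centre is (−9, 0) and r = 3√5. The square of the distance from P to the centre is 289 + 49 = 338.
The tangent meets the radius at right angles, so tangent² = |PO|² − r² = 338 − 45 = 293.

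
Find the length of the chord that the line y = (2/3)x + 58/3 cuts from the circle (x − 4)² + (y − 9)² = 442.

Express y = (58 + 2x)/3 and substitute into the circle:
13x² + 52x − 2873 = 0  ⟹  x² + 4x − 221 = 0
x = 13 or x = −17, giving (13, 28) and (−17, 8).
|(13, 28) − (−17, 8)| = √((30)² + (20)²) = 10√13.

10√13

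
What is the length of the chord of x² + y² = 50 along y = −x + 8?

6√2

Centre (0, 0), r² = 50. Perpendicular distance d from centre to line = |−8| / √2 = 8/√2.
Half the chord is √(r² − d²) = √(18), so the full chord is 6√2.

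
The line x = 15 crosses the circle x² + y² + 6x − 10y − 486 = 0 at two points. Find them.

(15, −9) and (15, 19)

The line gives x = 15. Substituting into the circle:
y² − 10y − 171 = 0
y = 19 or y = −9, giving (15, 19) and (15, −9).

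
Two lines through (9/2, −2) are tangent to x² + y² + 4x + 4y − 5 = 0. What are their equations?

A line y − (−2) = m(x − (9/2)) is tangent when its distance from (−2, −2) is √13:
[m·(−13/2) − (0)]² = 13(m² + 1)
9m² − 4 = 0, so m = 2/3 or m = −2/3.
With m = 2/3: 2x − 3y = 15. With m = −2/3: 2x + 3y = 3.

2x − 3y = 15 and 2x + 3y = 3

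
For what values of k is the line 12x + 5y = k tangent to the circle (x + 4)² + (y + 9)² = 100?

k = −223 or k = 37

For a tangent, require d(centre, line) = r = 10.
|12·(−4) + 5·(−9) − k| / √169 = 10
|k − (−93)| = 10·13, so k = 37 or k = −223.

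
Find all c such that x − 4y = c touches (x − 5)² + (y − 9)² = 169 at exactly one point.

c = −31 ± 13√17

Tangency holds when the distance from the centre (5, 9) to the line equals the radius 13:
|1·5 − 4·9 − c| / √17 = 13
|c − (−31)| = 13√17.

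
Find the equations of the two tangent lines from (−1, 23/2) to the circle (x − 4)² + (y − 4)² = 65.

x − 8y = −93 and 7x − 4y = −53

Let a tangent through (−1, 23/2) have slope m. Its distance from (4, 4) must equal √65:
[m·(5) − (−15/2)]² = 65(m² + 1)
32m² − 60m + 7 = 0, so m = 1/8 or m = 7/4.
Through (−1, 23/2) these give x − 8y = −93 and 7x − 4y = −53.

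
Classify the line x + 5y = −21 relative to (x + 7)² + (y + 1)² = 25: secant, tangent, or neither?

Substituting the line into the circle gives 26x² + 382x + 856 = 0.
Discriminant = (382)² − 4·26·(856) = 56900 > 0.
Two real roots: the line is a secant.

secant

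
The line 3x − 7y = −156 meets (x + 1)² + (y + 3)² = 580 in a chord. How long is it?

2√58

Centre (−1, −3), r² = 580. Perpendicular distance d from centre to line = |174| / √58 = 174/√58.
Chord = 2√(r² − d²) = 2·√(58) = 2√58.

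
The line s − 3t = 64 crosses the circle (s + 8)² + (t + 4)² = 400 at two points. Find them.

Express t = (−64 + s)/3 and substitute into the circle:
10s² + 40s − 320 = 0  ⟹  s² + 4s − 32 = 0
s = 4 or s = −8, giving (4, −20) and (−8, −24).

(−8, −24) and (4, −20)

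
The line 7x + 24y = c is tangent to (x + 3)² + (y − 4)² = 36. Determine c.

c = −75 or c = 225

Tangency holds when the distance from the centre (−3, 4) to the line equals the radius 6:
|7·(−3) + 24·4 − c| / √625 = 6
|c − (75)| = 6·25, so c = 225 or c = −75.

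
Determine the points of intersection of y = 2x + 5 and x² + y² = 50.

Express y = 2x + 5 and substitute into the circle:
5x² + 20x − 25 = 0  ⟹  x² + 4x − 5 = 0
x = 1 or x = −5, giving (1, 7) and (−5, −5).

(−5, −5) and (1, 7)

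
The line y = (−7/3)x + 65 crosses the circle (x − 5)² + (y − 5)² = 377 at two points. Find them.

Express y = (195 − 7x)/3 and substitute into the circle:
58x² − 2610x + 29232 = 0  ⟹  x² − 45x + 504 = 0
x = 24 or x = 21, giving (24, 9) and (21, 16).

(21, 16) and (24, 9)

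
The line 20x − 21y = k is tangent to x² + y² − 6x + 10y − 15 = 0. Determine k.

The line touches the circle iff its distance from (3, −5) is 7:
|20·3 − 21·(−5) − k| / √841 = 7
|k − (165)| = 7·29, so k = 368 or k = −38.

k = −38 or k = 368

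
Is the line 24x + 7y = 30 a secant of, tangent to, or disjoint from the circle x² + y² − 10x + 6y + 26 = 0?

d² = (24·5 + 7·(−3) − (30))²/625 = 4761/625; r² = 8.
Since d² < r², the line cuts the circle twice.

secant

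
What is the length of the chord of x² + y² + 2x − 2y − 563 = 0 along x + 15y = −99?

3√226

The distance from (−1, 1) to the line is 113/√226, and r² = 565.
Half the chord is √(r² − d²) = √(1017/2), so the full chord is 3√226.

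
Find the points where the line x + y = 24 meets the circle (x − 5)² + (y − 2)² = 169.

(10, 14) and (17, 7)

From the line, y = −x + 24. Substituting:
2x² − 54x + 340 = 0  ⟹  x² − 27x + 170 = 0
x = 17 or x = 10, giving (17, 7) and (10, 14).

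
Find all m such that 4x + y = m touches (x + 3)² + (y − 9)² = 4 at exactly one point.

For a tangent, require d(centre, line) = r = 2.
|4·(−3) + 1·9 − m| / √17 = 2
|m − (−3)| = 2√17.

m = −3 ± 2√17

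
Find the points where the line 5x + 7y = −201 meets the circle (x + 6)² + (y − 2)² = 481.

Substitute y = (−201 − 5x)/7:
74x² + 2738x + 24420 = 0  ⟹  x² + 37x + 330 = 0
x = −15 or x = −22, giving (−15, −18) and (−22, −13).

(−22, −13) and (−15, −18)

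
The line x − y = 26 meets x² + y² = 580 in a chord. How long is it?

Express y = x − 26 and substitute into the circle:
2x² − 52x + 96 = 0  ⟹  x² − 26x + 48 = 0
x = 24 or x = 2, giving (24, −2) and (2, −24).
Chord length = distance between (24, −2) and (2, −24) = √968 = 22√2.

22√2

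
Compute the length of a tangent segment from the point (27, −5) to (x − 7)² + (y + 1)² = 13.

Centre (7, −1), r² = 13. |PO|² = (20)² + (−4)² = 416.
The tangent meets the radius at right angles, so tangent² = |PO|² − r² = 416 − 13 = 403.

√403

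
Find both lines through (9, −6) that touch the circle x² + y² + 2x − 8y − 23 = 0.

x + 3y = −9 and 3x + y = 21

Let a tangent through (9, −6) have slope m. Its distance from (−1, 4) must equal 2√10:
(−10m − (10))² = 40(m² + 1)
3m² + 10m + 3 = 0, so m = −1/3 or m = −3.
Through (9, −6) these give x + 3y = −9 and 3x + y = 21.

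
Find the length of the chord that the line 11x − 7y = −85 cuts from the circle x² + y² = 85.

Centre (0, 0), r² = 85. Perpendicular distance d from centre to line = |85| / √170 = 85/√170.
Chord = 2√(r² − d²) = 2·√(85/2) = √170.

√170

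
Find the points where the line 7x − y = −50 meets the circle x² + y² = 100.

Substitute y = 7x + 50:
50x² + 700x + 2400 = 0  ⟹  x² + 14x + 48 = 0
x = −6 or x = −8, giving (−6, 8) and (−8, −6).

(−8, −6) and (−6, 8)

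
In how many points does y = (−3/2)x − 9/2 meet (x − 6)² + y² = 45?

0

Centre (6, 0), r² = 45. Distance² from centre to line = (27)²/13 = 729/13.
Since d² > r², the line lies outside the circle.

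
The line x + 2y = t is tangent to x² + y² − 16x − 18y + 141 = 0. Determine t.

t = 26 ± 2√5

For a tangent, require d(centre, line) = r = 2.
|1·8 + 2·9 − t| / √5 = 2
|t − (26)| = 2√5.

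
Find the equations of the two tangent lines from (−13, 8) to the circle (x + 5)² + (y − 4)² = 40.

3x + y = −31 and x − 3y = −37

Let a tangent through (−13, 8) have slope m. Its distance from (−5, 4) must equal 2√10:
[m·(8) − (−4)]² = 40(m² + 1)
3m² + 8m − 3 = 0, so m = −3 or m = 1/3.
With m = −3: 3x + y = −31. With m = 1/3: x − 3y = −37.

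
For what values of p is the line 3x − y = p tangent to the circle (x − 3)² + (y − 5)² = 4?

Tangency holds when the distance from the centre (3, 5) to the line equals the radius 2:
|3·3 − 1·5 − p| / √10 = 2
|p − (4)| = 2√10.

p = 4 ± 2√10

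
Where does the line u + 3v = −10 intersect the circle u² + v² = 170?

(−13, 1) and (11, −7)

Express v = (−10 − u)/3 and substitute into the circle:
10u² + 20u − 1430 = 0  ⟹  u² + 2u − 143 = 0
u = 11 or u = −13, giving (11, −7) and (−13, 1).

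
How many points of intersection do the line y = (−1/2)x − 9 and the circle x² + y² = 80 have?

2

Substituting the line into the circle gives 5x² + 36x + 4 = 0.
Δ = 1296 − 80 = 1216.
Two real roots: the line is a secant.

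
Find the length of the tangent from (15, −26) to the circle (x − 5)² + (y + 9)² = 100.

17

Centre (5, −9), r² = 100. |PO|² = (10)² + (−17)² = 389.
By the tangent–radius right angle, tangent length = √(|PO|² − r²) = √289 = 17.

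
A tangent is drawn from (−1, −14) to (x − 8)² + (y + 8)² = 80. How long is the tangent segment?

Centre (8, −8), r² = 80. |PO|² = (−9)² + (−6)² = 117.
By the tangent–radius right angle, tangent length = √(|PO|² − r²) = √37.

√37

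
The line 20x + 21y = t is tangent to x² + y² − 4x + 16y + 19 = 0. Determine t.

For a tangent, require d(centre, line) = r = 7.
|20·2 + 21·(−8) − t| / √841 = 7
|t − (−128)| = 7·29, so t = 75 or t = −331.

t = −331 or t = 75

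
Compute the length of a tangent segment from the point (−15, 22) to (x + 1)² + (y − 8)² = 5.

With centre O = (−1, 8), |OP|² = 392 and r² = 5.
Power of the point: PT² = |PO|² − r² = 387, so PT = 3√43.

3√43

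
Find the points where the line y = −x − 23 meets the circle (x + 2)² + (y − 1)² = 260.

From the line, y = −x − 23. Substituting:
2x² + 52x + 320 = 0  ⟹  x² + 26x + 160 = 0
x = −10 or x = −16, giving (−10, −13) and (−16, −7).

(−16, −7) and (−10, −13)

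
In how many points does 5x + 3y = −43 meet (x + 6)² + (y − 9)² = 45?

Substituting the line into the circle gives 34x² + 808x + 4819 = 0.
Discriminant = (808)² − 4·34·(4819) = −2520 < 0.
No real roots: the line does not meet the circle.

0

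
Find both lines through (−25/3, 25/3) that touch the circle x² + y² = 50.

Write the tangent as mx − y + (25/3 − m·(−25/3)) = 0 and set its distance from the centre to 5√2:
[m·(25/3) − (−25/3)]² = 50(m² + 1)
7m² + 50m + 7 = 0, so m = −1/7 or m = −7.
Through (−25/3, 25/3) these give x + 7y = 50 and 7x + y = −50.

x + 7y = 50 and 7x + y = −50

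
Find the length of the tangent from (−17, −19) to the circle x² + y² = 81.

√569

Centre (0, 0), r² = 81. |PO|² = (−17)² + (−19)² = 650.
By the tangent–radius right angle, tangent length = √(|PO|² − r²) = √569.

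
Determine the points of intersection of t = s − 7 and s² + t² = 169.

(−5, −12) and (12, 5)

From the line, t = s − 7. Substituting:
2s² − 14s − 120 = 0  ⟹  s² − 7s − 60 = 0
s = 12 or s = −5, giving (12, 5) and (−5, −12).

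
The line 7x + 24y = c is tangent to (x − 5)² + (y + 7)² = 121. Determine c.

c = −408 or c = 142

For a tangent, require d(centre, line) = r = 11.
|7·5 + 24·(−7) − c| / √625 = 11
|c − (−133)| = 11·25, so c = 142 or c = −408.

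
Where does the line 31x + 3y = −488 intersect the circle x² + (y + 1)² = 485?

(−17, 13) and (−14, −18)

From the line, y = (−488 − 31x)/3. Substituting:
970x² + 30070x + 230860 = 0  ⟹  x² + 31x + 238 = 0
x = −14 or x = −17, giving (−14, −18) and (−17, 13).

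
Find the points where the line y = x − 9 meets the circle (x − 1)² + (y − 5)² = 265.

(−2, −11) and (17, 8)

Substitute y = x − 9:
2x² − 30x − 68 = 0  ⟹  x² − 15x − 34 = 0
x = 17 or x = −2, giving (17, 8) and (−2, −11).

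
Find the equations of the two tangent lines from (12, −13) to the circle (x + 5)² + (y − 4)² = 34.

5x + 3y = 21 and 3x + 5y = −29

Write the tangent as mx − y + (−13 − m·(12)) = 0 and set its distance from the centre to √34:
[m·(−17) − (17)]² = 34(m² + 1)
15m² + 34m + 15 = 0, so m = −5/3 or m = −3/5.
With m = −5/3: 5x + 3y = 21. With m = −3/5: 3x + 5y = −29.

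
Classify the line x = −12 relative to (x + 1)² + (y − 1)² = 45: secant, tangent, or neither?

neither

d² = (1·(−1) + 0·1 − (−12))² = 121; r² = 45.
Since d² > r², the line lies outside the circle.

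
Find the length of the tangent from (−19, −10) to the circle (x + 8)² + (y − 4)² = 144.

√173

Centre (−8, 4), r² = 144. |PO|² = (−11)² + (−14)² = 317.
The tangent meets the radius at right angles, so tangent² = |PO|² − r² = 317 − 144 = 173.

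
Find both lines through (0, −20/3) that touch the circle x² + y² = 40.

Let a tangent through (0, −20/3) have slope m. Its distance from (0, 0) must equal 2√10:
[m·(0) − (20/3)]² = 40(m² + 1)
9m² − 1 = 0, so m = −1/3 or m = 1/3.
With m = −1/3: x + 3y = −20. With m = 1/3: x − 3y = 20.

x + 3y = −20 and x − 3y = 20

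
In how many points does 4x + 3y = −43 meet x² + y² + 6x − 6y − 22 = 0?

Substituting the line into the circle gives 25x² + 470x + 2425 = 0.
Δ = 220900 − 242500 = −21600.
No real roots: the line does not meet the circle.

0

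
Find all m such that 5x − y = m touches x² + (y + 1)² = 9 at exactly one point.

The line touches the circle iff its distance from (0, −1) is 3:
|5·0 − 1·(−1) − m| / √26 = 3
|m − (1)| = 3√26.

m = 1 ± 3√26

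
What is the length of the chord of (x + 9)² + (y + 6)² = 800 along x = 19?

Centre (−9, −6), r² = 800. Perpendicular distance d from centre to line = |−28| / √1 = 28.
Half the chord is √(r² − d²) = √(16), so the full chord is 8.

8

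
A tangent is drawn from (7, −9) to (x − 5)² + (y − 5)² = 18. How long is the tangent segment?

With centre O = (5, 5), |OP|² = 200 and r² = 18.
Power of the point: PT² = |PO|² − r² = 182, so PT = √182.

√182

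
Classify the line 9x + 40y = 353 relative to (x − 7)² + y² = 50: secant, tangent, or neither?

Substituting the line into the circle gives 1681x² − 28754x + 123009 = 0.
Δ = 826792516 − 827112516 = −320000.
No real roots: the line does not meet the circle.

neither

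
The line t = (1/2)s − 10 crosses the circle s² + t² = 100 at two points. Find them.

From the line, t = (−20 + s)/2. Substituting:
5s² − 40s = 0  ⟹  s² − 8s = 0
s = 8 or s = 0, giving (8, −6) and (0, −10).

(0, −10) and (8, −6)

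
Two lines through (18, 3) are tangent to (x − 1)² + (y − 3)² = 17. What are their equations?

A line y − (3) = m(x − (18)) is tangent when its distance from (1, 3) is √17:
(−17m − (0))² = 17(m² + 1)
16m² − 1 = 0, so m = 1/4 or m = −1/4.
Through (18, 3) these give x − 4y = 6 and x + 4y = 30.

x − 4y = 6 and x + 4y = 30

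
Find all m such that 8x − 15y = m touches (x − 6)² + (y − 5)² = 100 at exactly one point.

Tangency holds when the distance from the centre (6, 5) to the line equals the radius 10:
|8·6 − 15·5 − m| / √289 = 10
|m − (−27)| = 10·17, so m = 143 or m = −197.

m = −197 or m = 143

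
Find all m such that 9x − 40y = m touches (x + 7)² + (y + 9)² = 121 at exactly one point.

The line touches the circle iff its distance from (−7, −9) is 11:
|9·(−7) − 40·(−9) − m| / √1681 = 11
|m − (297)| = 11·41, so m = 748 or m = −154.

m = −154 or m = 748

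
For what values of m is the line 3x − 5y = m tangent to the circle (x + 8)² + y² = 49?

The line touches the circle iff its distance from (−8, 0) is 7:
|3·(−8) − 5·0 − m| / √34 = 7
|m − (−24)| = 7√34.

m = −24 ± 7√34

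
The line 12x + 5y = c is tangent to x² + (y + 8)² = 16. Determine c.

The line touches the circle iff its distance from (0, −8) is 4:
|12·0 + 5·(−8) − c| / √169 = 4
|c − (−40)| = 4·13, so c = 12 or c = −92.

c = −92 or c = 12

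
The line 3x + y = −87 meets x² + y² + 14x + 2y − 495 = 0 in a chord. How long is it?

7√10

Centre (−7, −1), r² = 545. Perpendicular distance d from centre to line = |65| / √10 = 65/√10.
Chord = 2√(r² − d²) = 2·√(245/2) = 7√10.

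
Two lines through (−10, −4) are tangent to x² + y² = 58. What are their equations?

Write the tangent as mx − y + (−4 − m·(−10)) = 0 and set its distance from the centre to √58:
[m·(10) − (4)]² = 58(m² + 1)
21m² − 40m − 21 = 0, so m = 7/3 or m = −3/7.
Through (−10, −4) these give 7x − 3y = −58 and 3x + 7y = −58.

7x − 3y = −58 and 3x + 7y = −58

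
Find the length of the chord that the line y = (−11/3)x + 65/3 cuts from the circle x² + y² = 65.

√130

Centre (0, 0), r² = 65. Perpendicular distance d from centre to line = |−65| / √130 = 65/√130.
Half the chord is √(r² − d²) = √(65/2), so the full chord is √130.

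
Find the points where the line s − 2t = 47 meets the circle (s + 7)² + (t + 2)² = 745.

(−11, −29) and (17, −15)

Express t = (−47 + s)/2 and substitute into the circle:
5s² − 30s − 935 = 0  ⟹  s² − 6s − 187 = 0
s = 17 or s = −11, giving (17, −15) and (−11, −29).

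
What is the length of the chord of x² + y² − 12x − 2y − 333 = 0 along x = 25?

The line gives x = 25. Substituting into the circle:
y² − 2y − 8 = 0
y = 4 or y = −2, giving (25, 4) and (25, −2).
Chord length = distance between (25, 4) and (25, −2) = √36 = 6.

6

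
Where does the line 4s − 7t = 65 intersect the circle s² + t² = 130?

(−3, −11) and (11, −3)

Substitute t = (−65 + 4s)/7:
65s² − 520s − 2145 = 0  ⟹  s² − 8s − 33 = 0
s = 11 or s = −3, giving (11, −3) and (−3, −11).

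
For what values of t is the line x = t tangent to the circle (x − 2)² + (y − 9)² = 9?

For a tangent, require d(centre, line) = r = 3.
|1·2 + 0·9 − t| / √1 = 3
|t − (2)| = 3, so t = 5 or t = −1.

t = −1 or t = 5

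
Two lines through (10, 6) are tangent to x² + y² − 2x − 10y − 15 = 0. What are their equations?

Write the tangent as mx − y + (6 − m·(10)) = 0 and set its distance from the centre to √41:
[m·(−9) − (−1)]² = 41(m² + 1)
20m² − 9m − 20 = 0, so m = 5/4 or m = −4/5.
With m = 5/4: 5x − 4y = 26. With m = −4/5: 4x + 5y = 70.

5x − 4y = 26 and 4x + 5y = 70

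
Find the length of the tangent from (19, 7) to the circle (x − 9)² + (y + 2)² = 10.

3√19

The centre is (9, −2) and r = √10. The square of the distance from P to the centre is 100 + 81 = 181.
Power of the point: PT² = |PO|² − r² = 171, so PT = 3√19.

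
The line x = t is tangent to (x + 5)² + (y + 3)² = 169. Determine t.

For a tangent, require d(centre, line) = r = 13.
|1·(−5) + 0·(−3) − t| / √1 = 13
|t − (−5)| = 13, so t = 8 or t = −18.

t = −18 or t = 8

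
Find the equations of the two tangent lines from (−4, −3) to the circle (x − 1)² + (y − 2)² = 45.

2x + y = −11 and x + 2y = −10

Let a tangent through (−4, −3) have slope m. Its distance from (1, 2) must equal 3√5:
[m·(5) − (5)]² = 45(m² + 1)
2m² + 5m + 2 = 0, so m = −2 or m = −1/2.
Through (−4, −3) these give 2x + y = −11 and x + 2y = −10.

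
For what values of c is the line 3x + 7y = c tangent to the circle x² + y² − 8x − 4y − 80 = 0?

c = 26 ± 10√58

Tangency holds when the distance from the centre (4, 2) to the line equals the radius 10:
|3·4 + 7·2 − c| / √58 = 10
|c − (26)| = 10√58.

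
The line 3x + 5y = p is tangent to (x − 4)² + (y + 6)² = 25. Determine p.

p = −18 ± 5√34

For a tangent, require d(centre, line) = r = 5.
|3·4 + 5·(−6) − p| / √34 = 5
|p − (−18)| = 5√34.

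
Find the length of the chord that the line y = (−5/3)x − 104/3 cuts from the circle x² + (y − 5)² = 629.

5√34

From the line, y = (−104 − 5x)/3. Substituting:
34x² + 1190x + 8500 = 0  ⟹  x² + 35x + 250 = 0
x = −10 or x = −25, giving (−10, −18) and (−25, 7).
Chord length = distance between (−10, −18) and (−25, 7) = √850 = 5√34.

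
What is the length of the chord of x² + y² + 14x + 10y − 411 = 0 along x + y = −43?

3√2

The distance from (−7, −5) to the line is 31/√2, and r² = 485.
Half the chord is √(r² − d²) = √(9/2), so the full chord is 3√2.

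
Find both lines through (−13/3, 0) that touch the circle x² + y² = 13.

3x − 2y = −13 and 3x + 2y = −13

Let a tangent through (−13/3, 0) have slope m. Its distance from (0, 0) must equal √13:
[m·(13/3) − (0)]² = 13(m² + 1)
4m² − 9 = 0, so m = 3/2 or m = −3/2.
Through (−13/3, 0) these give 3x − 2y = −13 and 3x + 2y = −13.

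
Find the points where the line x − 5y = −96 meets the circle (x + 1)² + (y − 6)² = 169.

(−6, 18) and (−1, 19)

Substitute y = (96 + x)/5:
26x² + 182x + 156 = 0  ⟹  x² + 7x + 6 = 0
x = −1 or x = −6, giving (−1, 19) and (−6, 18).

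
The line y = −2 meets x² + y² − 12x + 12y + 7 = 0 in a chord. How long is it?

14

Centre (6, −6), r² = 65. Perpendicular distance d from centre to line = |−4| / √1 = 4.
Half the chord is √(r² − d²) = √(49), so the full chord is 14.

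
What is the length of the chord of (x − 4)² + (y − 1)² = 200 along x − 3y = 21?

8√10

Centre (4, 1), r² = 200. Perpendicular distance d from centre to line = |−20| / √10 = 20/√10.
Chord = 2√(r² − d²) = 2·√(160) = 8√10.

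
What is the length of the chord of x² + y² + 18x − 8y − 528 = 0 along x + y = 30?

5√2

The distance from (−9, 4) to the line is 35/√2, and r² = 625.
Half the chord is √(r² − d²) = √(25/2), so the full chord is 5√2.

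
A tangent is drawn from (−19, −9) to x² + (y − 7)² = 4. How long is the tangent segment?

The centre is (0, 7) and r = 2. The square of the distance from P to the centre is 361 + 256 = 617.
The tangent meets the radius at right angles, so tangent² = |PO|² − r² = 617 − 4 = 613.

√613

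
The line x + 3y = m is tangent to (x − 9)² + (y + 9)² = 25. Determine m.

Tangency holds when the distance from the centre (9, −9) to the line equals the radius 5:
|1·9 + 3·(−9) − m| / √10 = 5
|m − (−18)| = 5√10.

m = −18 ± 5√10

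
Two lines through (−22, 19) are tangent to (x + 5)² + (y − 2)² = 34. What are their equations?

Write the tangent as mx − y + (19 − m·(−22)) = 0 and set its distance from the centre to √34:
(17m − (−17))² = 34(m² + 1)
15m² + 34m + 15 = 0, so m = −5/3 or m = −3/5.
Through (−22, 19) these give 5x + 3y = −53 and 3x + 5y = 29.

5x + 3y = −53 and 3x + 5y = 29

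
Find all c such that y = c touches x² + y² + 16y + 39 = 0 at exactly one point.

Tangency holds when the distance from the centre (0, −8) to the line equals the radius 5:
|0·0 + 1·(−8) − c| / √1 = 5
|c − (−8)| = 5, so c = −3 or c = −13.

c = −13 or c = −3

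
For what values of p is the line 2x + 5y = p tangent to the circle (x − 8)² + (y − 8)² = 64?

p = 56 ± 8√29

Tangency holds when the distance from the centre (8, 8) to the line equals the radius 8:
|2·8 + 5·8 − p| / √29 = 8
|p − (56)| = 8√29.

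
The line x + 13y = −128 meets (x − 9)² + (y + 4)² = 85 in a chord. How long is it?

√170

Express y = (−128 − x)/13 and substitute into the circle:
170x² − 2890x + 5100 = 0  ⟹  x² − 17x + 30 = 0
x = 15 or x = 2, giving (15, −11) and (2, −10).
|(15, −11) − (2, −10)| = √((13)² + (−1)²) = √170.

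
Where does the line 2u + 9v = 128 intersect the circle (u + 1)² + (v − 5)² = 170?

From the line, v = (128 − 2u)/9. Substituting:
85u² − 170u − 6800 = 0  ⟹  u² − 2u − 80 = 0
u = 10 or u = −8, giving (10, 12) and (−8, 16).

(−8, 16) and (10, 12)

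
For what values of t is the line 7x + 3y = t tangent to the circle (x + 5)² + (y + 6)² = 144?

t = −53 ± 12√58

For a tangent, require d(centre, line) = r = 12.
|7·(−5) + 3·(−6) − t| / √58 = 12
|t − (−53)| = 12√58.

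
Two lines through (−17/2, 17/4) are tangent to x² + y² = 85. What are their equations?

Write the tangent as mx − y + (17/4 − m·(−17/2)) = 0 and set its distance from the centre to √85:
[m·(17/2) − (−17/4)]² = 85(m² + 1)
12m² − 68m + 63 = 0, so m = 7/6 or m = 9/2.
Through (−17/2, 17/4) these give 7x − 6y = −85 and 9x − 2y = −85.

7x − 6y = −85 and 9x − 2y = −85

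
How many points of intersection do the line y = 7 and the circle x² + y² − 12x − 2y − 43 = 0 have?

2

Substituting the line into the circle gives x² − 12x − 8 = 0.
Discriminant = (−12)² − 4·1·(−8) = 176 > 0.
Two real roots: the line is a secant.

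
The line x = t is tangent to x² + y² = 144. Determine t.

Tangency holds when the distance from the centre (0, 0) to the line equals the radius 12:
|1·0 + 0·0 − t| / √1 = 12
|t| = 12, so t = 12 or t = −12.

t = −12 or t = 12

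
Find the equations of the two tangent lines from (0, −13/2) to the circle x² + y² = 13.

3x − 2y = 13 and 3x + 2y = −13

A line y − (−13/2) = m(x − (0)) is tangent when its distance from (0, 0) is √13:
[m·(0) − (13/2)]² = 13(m² + 1)
4m² − 9 = 0, so m = 3/2 or m = −3/2.
With m = 3/2: 3x − 2y = 13. With m = −3/2: 3x + 2y = −13.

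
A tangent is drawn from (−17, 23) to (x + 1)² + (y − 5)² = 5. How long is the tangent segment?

5√23

With centre O = (−1, 5), |OP|² = 580 and r² = 5.
Power of the point: PT² = |PO|² − r² = 575, so PT = 5√23.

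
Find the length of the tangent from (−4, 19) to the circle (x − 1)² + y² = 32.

The centre is (1, 0) and r = 4√2. The square of the distance from P to the centre is 25 + 361 = 386.
By the tangent–radius right angle, tangent length = √(|PO|² − r²) = √354.

√354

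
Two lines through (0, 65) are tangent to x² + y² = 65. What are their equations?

A line y − (65) = m(x − (0)) is tangent when its distance from (0, 0) is √65:
(0m − (−65))² = 65(m² + 1)
m² − 64 = 0, so m = −8 or m = 8.
With m = −8: 8x + y = 65. With m = 8: 8x − y = −65.

8x + y = 65 and 8x − y = −65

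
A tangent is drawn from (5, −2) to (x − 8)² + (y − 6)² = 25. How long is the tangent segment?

4√3

The centre is (8, 6) and r = 5. The square of the distance from P to the centre is 9 + 64 = 73.
By the tangent–radius right angle, tangent length = √(|PO|² − r²) = √48 = 4√3.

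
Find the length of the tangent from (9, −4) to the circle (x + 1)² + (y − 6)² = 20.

6√5

Centre (−1, 6), r² = 20. |PO|² = (10)² + (−10)² = 200.
Power of the point: PT² = |PO|² − r² = 180, so PT = 6√5.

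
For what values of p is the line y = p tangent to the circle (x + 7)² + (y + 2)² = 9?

p = −5 or p = 1

The line touches the circle iff its distance from (−7, −2) is 3:
|0·(−7) + 1·(−2) − p| / √1 = 3
|p − (−2)| = 3, so p = 1 or p = −5.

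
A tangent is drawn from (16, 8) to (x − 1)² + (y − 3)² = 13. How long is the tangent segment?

√237

Centre (1, 3), r² = 13. |PO|² = (15)² + (5)² = 250.
Power of the point: PT² = |PO|² − r² = 237, so PT = √237.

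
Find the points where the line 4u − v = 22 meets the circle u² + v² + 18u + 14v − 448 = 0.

From the line, v = 4u − 22. Substituting:
17u² − 102u − 272 = 0  ⟹  u² − 6u − 16 = 0
u = 8 or u = −2, giving (8, 10) and (−2, −30).

(−2, −30) and (8, 10)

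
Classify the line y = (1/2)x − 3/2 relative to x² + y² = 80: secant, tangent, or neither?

Substituting the line into the circle gives 5x² − 6x − 311 = 0.
Discriminant = (−6)² − 4·5·(−311) = 6256 > 0.
Two real roots: the line is a secant.

secant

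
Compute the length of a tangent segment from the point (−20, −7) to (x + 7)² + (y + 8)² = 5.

√165

Centre (−7, −8), r² = 5. |PO|² = (−13)² + (1)² = 170.
By the tangent–radius right angle, tangent length = √(|PO|² − r²) = √165.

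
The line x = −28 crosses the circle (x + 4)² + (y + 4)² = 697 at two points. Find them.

(−28, −15) and (−28, 7)

The line gives x = −28. Substituting into the circle:
y² + 8y − 105 = 0
y = 7 or y = −15, giving (−28, 7) and (−28, −15).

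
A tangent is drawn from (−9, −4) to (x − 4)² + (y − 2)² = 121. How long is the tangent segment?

The centre is (4, 2) and r = 11. The square of the distance from P to the centre is 169 + 36 = 205.
Power of the point: PT² = |PO|² − r² = 84, so PT = 2√21.

2√21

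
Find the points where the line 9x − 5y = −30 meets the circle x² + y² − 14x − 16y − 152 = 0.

(−5, −3) and (10, 24)

From the line, y = (30 + 9x)/5. Substituting:
106x² − 530x − 5300 = 0  ⟹  x² − 5x − 50 = 0
x = 10 or x = −5, giving (10, 24) and (−5, −3).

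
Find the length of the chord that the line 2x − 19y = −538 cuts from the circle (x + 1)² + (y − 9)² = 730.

2√365

From the line, y = (538 + 2x)/19. Substituting:
365x² + 2190x − 128480 = 0  ⟹  x² + 6x − 352 = 0
x = 16 or x = −22, giving (16, 30) and (−22, 26).
|(16, 30) − (−22, 26)| = √((38)² + (4)²) = 2√365.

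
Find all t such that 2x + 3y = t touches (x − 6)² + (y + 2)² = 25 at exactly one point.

For a tangent, require d(centre, line) = r = 5.
|2·6 + 3·(−2) − t| / √13 = 5
|t − (6)| = 5√13.

t = 6 ± 5√13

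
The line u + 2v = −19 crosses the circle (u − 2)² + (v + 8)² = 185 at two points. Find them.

Substitute v = (−19 − u)/2:
5u² − 10u − 715 = 0  ⟹  u² − 2u − 143 = 0
u = 13 or u = −11, giving (13, −16) and (−11, −4).

(−11, −4) and (13, −16)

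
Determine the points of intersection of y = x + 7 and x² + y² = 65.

(−8, −1) and (1, 8)

Substitute y = x + 7:
2x² + 14x − 16 = 0  ⟹  x² + 7x − 8 = 0
x = 1 or x = −8, giving (1, 8) and (−8, −1).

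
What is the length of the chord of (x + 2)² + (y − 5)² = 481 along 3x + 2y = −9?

Express y = (−9 − 3x)/2 and substitute into the circle:
13x² + 130x − 1547 = 0  ⟹  x² + 10x − 119 = 0
x = 7 or x = −17, giving (7, −15) and (−17, 21).
Chord length = distance between (7, −15) and (−17, 21) = √1872 = 12√13.

12√13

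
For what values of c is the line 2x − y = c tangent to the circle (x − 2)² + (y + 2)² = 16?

c = 6 ± 4√5

Tangency holds when the distance from the centre (2, −2) to the line equals the radius 4:
|2·2 − 1·(−2) − c| / √5 = 4
|c − (6)| = 4√5.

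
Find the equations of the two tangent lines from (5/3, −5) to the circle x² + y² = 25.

Let a tangent through (5/3, −5) have slope m. Its distance from (0, 0) must equal 5:
[m·(−5/3) − (5)]² = 25(m² + 1)
4m² − 3m = 0, so m = 3/4 or m = 0.
Through (5/3, −5) these give 3x − 4y = 25 and y = −5.

3x − 4y = 25 and y = −5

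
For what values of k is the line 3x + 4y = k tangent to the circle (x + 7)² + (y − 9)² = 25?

k = −10 or k = 40

Tangency holds when the distance from the centre (−7, 9) to the line equals the radius 5:
|3·(−7) + 4·9 − k| / √25 = 5
|k − (15)| = 5·5, so k = 40 or k = −10.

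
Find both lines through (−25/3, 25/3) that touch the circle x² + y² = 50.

Write the tangent as mx − y + (25/3 − m·(−25/3)) = 0 and set its distance from the centre to 5√2:
[m·(25/3) − (−25/3)]² = 50(m² + 1)
7m² + 50m + 7 = 0, so m = −7 or m = −1/7.
With m = −7: 7x + y = −50. With m = −1/7: x + 7y = 50.

7x + y = −50 and x + 7y = 50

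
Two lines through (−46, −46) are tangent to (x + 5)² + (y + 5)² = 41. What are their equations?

Let a tangent through (−46, −46) have slope m. Its distance from (−5, −5) must equal √41:
(41m − (41))² = 41(m² + 1)
20m² − 41m + 20 = 0, so m = 5/4 or m = 4/5.
With m = 5/4: 5x − 4y = −46. With m = 4/5: 4x − 5y = 46.

5x − 4y = −46 and 4x − 5y = 46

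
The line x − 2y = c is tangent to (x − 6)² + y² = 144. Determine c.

Tangency holds when the distance from the centre (6, 0) to the line equals the radius 12:
|1·6 − 2·0 − c| / √5 = 12
|c − (6)| = 12√5.

c = 6 ± 12√5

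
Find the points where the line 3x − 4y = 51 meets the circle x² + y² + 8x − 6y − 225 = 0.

(1, −12) and (9, −6)

Substitute y = (−51 + 3x)/4:
25x² − 250x + 225 = 0  ⟹  x² − 10x + 9 = 0
x = 9 or x = 1, giving (9, −6) and (1, −12).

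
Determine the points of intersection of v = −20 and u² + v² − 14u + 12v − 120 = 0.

(4, −20) and (10, −20)

Substitute v = −20:
u² − 14u + 40 = 0
u = 10 or u = 4, giving (10, −20) and (4, −20).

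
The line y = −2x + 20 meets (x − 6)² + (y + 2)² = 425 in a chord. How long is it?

Centre (6, −2), r² = 425. Perpendicular distance d from centre to line = |−10| / √5 = 10/√5.
Half the chord is √(r² − d²) = √(405), so the full chord is 18√5.

18√5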